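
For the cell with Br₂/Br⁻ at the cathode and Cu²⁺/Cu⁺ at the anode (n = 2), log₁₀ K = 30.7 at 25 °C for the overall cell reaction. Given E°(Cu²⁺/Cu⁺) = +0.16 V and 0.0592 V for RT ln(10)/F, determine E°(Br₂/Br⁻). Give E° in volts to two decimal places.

+1.07 V

E°cell = (0.0592/n)·log K = (0.0592/2)(30.7) = +0.909 V.
Since Br₂/Br⁻ is the cathode and Cu²⁺/Cu⁺ the anode, E°cell = E°(Br₂/Br⁻) − E°(Cu²⁺/Cu⁺).
So E°(Br₂/Br⁻) = E°cell + E°(Cu²⁺/Cu⁺) = +0.909 + (+0.16) = +1.07 V.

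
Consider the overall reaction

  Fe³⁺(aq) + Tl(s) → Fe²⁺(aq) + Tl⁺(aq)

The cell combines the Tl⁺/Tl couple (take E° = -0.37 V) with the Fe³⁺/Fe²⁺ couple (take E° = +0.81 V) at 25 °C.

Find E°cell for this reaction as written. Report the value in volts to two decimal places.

+1.18 V

The Fe³⁺/Fe²⁺ couple has the higher reduction potential, so it is the cathode; Tl⁺/Tl is oxidised at the anode.
E°cell = E°(cathode) − E°(anode) = (+0.81) − (-0.37) = +1.18 V.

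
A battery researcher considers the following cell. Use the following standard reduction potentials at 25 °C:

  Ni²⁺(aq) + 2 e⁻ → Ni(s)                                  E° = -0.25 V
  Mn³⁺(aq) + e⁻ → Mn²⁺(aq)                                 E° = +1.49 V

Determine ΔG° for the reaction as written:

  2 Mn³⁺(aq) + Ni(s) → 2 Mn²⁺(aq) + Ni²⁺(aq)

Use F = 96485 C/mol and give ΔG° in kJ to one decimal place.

As written, Mn³⁺/Mn²⁺ is reduced (cathode) and Ni²⁺/Ni is oxidised (anode), so E°cell = (+1.49) − (-0.25) = +1.74 V.
Balancing electrons gives n = 2.
ΔG° = −nFE° = −(2)(96485)(+1.74) = -335,768 J = -335.8 kJ.

-335.8 kJ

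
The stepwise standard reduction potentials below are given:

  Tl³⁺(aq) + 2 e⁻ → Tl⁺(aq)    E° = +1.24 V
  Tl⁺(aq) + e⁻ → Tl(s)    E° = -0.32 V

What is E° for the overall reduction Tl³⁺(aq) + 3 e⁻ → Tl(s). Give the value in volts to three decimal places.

+0.720 V

Since ΔG° = −nFE° is additive over sequential reductions, n₃E°₃ = n₁E°₁ + n₂E°₂.
E°₃ = (2×+1.24 + 1×-0.32) / 3 = (+2.160) / 3 = +0.720 V.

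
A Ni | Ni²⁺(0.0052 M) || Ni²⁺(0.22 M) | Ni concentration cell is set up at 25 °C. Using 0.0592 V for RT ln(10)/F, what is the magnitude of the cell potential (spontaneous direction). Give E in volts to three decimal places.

+0.048 V

For a concentration cell E°cell = 0. The 0.22 M side is the cathode (reduction is favoured where [Ni²⁺] is higher).
With n = 2, E = −(0.0592/2) log([Ni²⁺]ₐₙ/[Ni²⁺]꜀ₐₜ) = −(0.0592/2) log(0.0052/0.22) = −(0.0592/2)(-1.626) = +0.048 V.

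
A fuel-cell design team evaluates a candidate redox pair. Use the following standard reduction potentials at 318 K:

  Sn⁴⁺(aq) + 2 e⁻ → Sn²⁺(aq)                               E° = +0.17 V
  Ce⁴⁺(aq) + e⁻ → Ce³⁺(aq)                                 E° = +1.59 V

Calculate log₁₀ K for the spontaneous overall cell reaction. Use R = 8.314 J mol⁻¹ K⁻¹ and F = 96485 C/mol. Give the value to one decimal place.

Cathode: Ce⁴⁺/Ce³⁺; anode: Sn⁴⁺/Sn²⁺. E°cell = (+1.59) − (+0.17) = +1.42 V, with n = 2.
ΔG° = −nFE° = −RT ln K, so ln K = nFE°/(RT) = (2)(96485)(+1.42) / ((8.314)(318)) = 103.643.
log₁₀ K = 103.643 / ln 10 = 45.0.

45.0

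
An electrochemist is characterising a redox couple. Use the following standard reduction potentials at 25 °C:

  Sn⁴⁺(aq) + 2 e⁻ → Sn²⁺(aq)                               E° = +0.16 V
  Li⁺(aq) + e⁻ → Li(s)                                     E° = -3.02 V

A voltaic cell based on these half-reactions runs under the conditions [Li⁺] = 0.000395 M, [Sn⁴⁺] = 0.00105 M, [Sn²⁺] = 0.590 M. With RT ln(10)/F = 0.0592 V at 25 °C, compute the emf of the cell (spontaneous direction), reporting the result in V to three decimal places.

+3.300 V

Sn⁴⁺/Sn²⁺ is the cathode (higher E°), Li⁺/Li the anode: E°cell = +0.16 − (-3.02) = +3.18 V, n = 2.
Overall: Sn⁴⁺(aq) + 2 Li(s) → Sn²⁺(aq) + 2 Li⁺(aq)
Q = [Sn²⁺]·[Li⁺]^2 / ([Sn⁴⁺]); log Q = -4.057.
E = E° − (0.0592/n) log Q = +3.18 − (0.0592/2)(-4.057) = +3.300 V.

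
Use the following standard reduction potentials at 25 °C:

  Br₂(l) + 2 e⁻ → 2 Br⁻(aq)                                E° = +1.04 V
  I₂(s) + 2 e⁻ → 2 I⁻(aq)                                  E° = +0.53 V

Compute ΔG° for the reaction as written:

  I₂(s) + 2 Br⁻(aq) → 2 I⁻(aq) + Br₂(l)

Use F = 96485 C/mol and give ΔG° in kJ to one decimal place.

+98.4 kJ

As written, I₂/I⁻ is reduced (cathode) and Br₂/Br⁻ is oxidised (anode), so E°cell = (+0.53) − (+1.04) = -0.51 V.
Balancing electrons gives n = 2.
ΔG° = −nFE° = −(2)(96485)(-0.51) = 98,415 J = +98.4 kJ.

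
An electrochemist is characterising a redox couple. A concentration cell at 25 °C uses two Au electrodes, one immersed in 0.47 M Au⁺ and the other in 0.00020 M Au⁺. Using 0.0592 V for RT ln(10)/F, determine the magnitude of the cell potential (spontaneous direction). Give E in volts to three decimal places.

For a concentration cell E°cell = 0. The 0.47 M side is the cathode (reduction is favoured where [Au⁺] is higher).
With n = 1, E = −(0.0592/1) log([Au⁺]ₐₙ/[Au⁺]꜀ₐₜ) = −(0.0592/1) log(0.0002/0.47) = −(0.0592/1)(-3.371) = +0.200 V.

+0.200 V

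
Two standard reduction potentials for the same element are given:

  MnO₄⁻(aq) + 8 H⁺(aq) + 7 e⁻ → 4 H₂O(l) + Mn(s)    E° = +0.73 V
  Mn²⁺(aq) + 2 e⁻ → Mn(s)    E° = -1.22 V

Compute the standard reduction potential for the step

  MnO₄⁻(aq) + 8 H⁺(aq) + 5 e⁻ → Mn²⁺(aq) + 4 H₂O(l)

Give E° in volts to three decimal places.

+1.510 V

Sequential free energies add, so n₃E°₃ = n₁E°₁ + n₂E°₂.
With n₃ = 7, and the known step contributing 2×(-1.22) V, the unknown satisfies 5·E° = 7×(+0.73) − 2×(-1.22) = +7.550.
E° = +7.550 / 5 = +1.510 V.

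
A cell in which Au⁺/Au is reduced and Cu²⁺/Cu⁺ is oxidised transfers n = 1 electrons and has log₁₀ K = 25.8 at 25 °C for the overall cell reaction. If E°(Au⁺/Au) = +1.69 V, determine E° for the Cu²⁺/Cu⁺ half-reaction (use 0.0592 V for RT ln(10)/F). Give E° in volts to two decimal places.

+0.16 V

E°cell = (0.0592/n)·log K = (0.0592/1)(25.8) = +1.527 V.
Since Au⁺/Au is the cathode and Cu²⁺/Cu⁺ the anode, E°cell = E°(Au⁺/Au) − E°(Cu²⁺/Cu⁺).
So E°(Cu²⁺/Cu⁺) = E°(Au⁺/Au) − E°cell = (+1.69) − (+1.527) = +0.16 V.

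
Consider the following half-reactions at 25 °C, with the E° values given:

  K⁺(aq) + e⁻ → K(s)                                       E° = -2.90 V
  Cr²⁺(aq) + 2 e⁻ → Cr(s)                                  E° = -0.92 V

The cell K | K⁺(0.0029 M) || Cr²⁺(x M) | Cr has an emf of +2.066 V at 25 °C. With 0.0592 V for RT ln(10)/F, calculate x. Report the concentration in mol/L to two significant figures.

Cr²⁺/Cr is the cathode, K⁺/K the anode: E°cell = +1.98 V, n = 2.
Overall reaction: Cr²⁺(aq) + 2 K(s) → Cr(s) + 2 K⁺(aq); Q = [K⁺]^2/[Cr²⁺]^1.
From E = E° − (0.0592/n) log Q: log Q = (E° − E)·n/0.0592 = (+1.98 − (+2.066))·2/0.0592 = -2.9054.
So 1·log[Cr²⁺] = 2·log(0.0029) − log Q = -5.0752 − (-2.9054) = -2.1698; [Cr²⁺] = 10^(-2.1698) ≈ 0.0068 M.

0.0068 M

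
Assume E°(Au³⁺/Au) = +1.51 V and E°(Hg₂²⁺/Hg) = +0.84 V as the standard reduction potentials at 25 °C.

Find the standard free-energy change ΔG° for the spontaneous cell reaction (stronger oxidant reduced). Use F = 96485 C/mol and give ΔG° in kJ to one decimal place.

-387.9 kJ

Au³⁺/Au (E° = +1.51 V) is the cathode; Hg₂²⁺/Hg (E° = +0.84 V) is the anode, so E°cell = +0.67 V.
Balancing electrons gives n = 6 (lcm of 3 and 2).
ΔG° = −nFE° = −(6)(96485)(+0.67) = -387,870 J = -387.9 kJ.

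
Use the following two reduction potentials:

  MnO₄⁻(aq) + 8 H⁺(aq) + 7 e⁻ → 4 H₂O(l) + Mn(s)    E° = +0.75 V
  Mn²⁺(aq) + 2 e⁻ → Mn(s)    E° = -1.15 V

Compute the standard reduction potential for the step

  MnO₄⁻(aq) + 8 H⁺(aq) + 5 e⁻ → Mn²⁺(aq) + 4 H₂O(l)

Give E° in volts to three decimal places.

Sequential free energies add, so n₃E°₃ = n₁E°₁ + n₂E°₂.
With n₃ = 7, and the known step contributing 2×(-1.15) V, the unknown satisfies 5·E° = 7×(+0.75) − 2×(-1.15) = +7.550.
E° = +7.550 / 5 = +1.510 V.

+1.510 V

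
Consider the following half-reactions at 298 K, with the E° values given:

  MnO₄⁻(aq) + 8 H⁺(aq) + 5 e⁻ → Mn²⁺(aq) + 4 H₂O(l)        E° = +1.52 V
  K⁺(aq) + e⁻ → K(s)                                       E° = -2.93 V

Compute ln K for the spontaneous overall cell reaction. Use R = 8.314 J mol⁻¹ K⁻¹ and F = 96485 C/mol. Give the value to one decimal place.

Cathode: MnO₄⁻/Mn²⁺; anode: K⁺/K. E°cell = (+1.52) − (-2.93) = +4.45 V, with n = 5.
ΔG° = −nFE° = −RT ln K, so ln K = nFE°/(RT) = (5)(96485)(+4.45) / ((8.314)(298)) = 866.490.

866.5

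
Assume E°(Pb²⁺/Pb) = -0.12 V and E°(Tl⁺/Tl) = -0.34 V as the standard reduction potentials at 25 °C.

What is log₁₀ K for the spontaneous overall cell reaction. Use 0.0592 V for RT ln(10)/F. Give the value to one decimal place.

Cathode: Pb²⁺/Pb; anode: Tl⁺/Tl. E°cell = +0.22 V, n = 2.
log K = nE°cell / 0.0592 = (2)(+0.22) / 0.0592 = 7.4.

7.4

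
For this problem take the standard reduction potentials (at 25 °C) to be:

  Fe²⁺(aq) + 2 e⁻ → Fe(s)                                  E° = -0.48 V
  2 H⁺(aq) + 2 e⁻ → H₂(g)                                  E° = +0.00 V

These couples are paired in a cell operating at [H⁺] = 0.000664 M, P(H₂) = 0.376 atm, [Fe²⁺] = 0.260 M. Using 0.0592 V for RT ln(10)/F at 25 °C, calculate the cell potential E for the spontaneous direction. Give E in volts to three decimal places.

+0.322 V

H⁺/H₂ is the cathode (higher E°), Fe²⁺/Fe the anode: E°cell = +0.00 − (-0.48) = +0.48 V, n = 2.
Overall: 2 H⁺(aq) + Fe(s) → H₂(g) + Fe²⁺(aq)
Q = P(H₂)·[Fe²⁺] / ([H⁺]^2); log Q = 5.346.
E = E° − (0.0592/n) log Q = +0.48 − (0.0592/2)(5.346) = +0.322 V.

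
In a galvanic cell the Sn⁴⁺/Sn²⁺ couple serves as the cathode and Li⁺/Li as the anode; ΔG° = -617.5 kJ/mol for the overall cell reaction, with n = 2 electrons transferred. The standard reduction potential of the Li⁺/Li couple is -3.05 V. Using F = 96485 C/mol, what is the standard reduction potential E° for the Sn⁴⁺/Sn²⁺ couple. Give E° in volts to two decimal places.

+0.15 V

E°cell = −ΔG°/(nF) = −(-617.5×10³)/((2)(96485)) = +3.200 V.
Since Sn⁴⁺/Sn²⁺ is the cathode and Li⁺/Li the anode, E°cell = E°(Sn⁴⁺/Sn²⁺) − E°(Li⁺/Li).
So E°(Sn⁴⁺/Sn²⁺) = E°cell + E°(Li⁺/Li) = +3.200 + (-3.05) = +0.15 V.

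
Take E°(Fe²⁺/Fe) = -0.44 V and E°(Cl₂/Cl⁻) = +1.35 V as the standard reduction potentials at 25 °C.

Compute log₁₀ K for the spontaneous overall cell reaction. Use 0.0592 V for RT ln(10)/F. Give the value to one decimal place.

Cathode: Cl₂/Cl⁻; anode: Fe²⁺/Fe. E°cell = +1.79 V, n = 2.
log K = nE°cell / 0.0592 = (2)(+1.79) / 0.0592 = 60.5.

60.5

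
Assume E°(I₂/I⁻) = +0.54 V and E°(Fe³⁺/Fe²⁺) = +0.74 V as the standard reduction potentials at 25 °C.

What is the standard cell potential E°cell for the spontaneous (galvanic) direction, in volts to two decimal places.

+0.20 V

The Fe³⁺/Fe²⁺ couple has the higher reduction potential, so it is the cathode; I₂/I⁻ is oxidised at the anode.
E°cell = E°(cathode) − E°(anode) = (+0.74) − (+0.54) = +0.20 V.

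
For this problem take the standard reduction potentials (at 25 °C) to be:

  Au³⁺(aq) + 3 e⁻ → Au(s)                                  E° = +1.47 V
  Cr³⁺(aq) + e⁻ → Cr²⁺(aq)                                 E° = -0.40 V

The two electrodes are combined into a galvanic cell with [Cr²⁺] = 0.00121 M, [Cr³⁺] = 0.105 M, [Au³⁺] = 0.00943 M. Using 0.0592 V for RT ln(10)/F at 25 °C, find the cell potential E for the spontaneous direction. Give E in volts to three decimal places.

Au³⁺/Au is the cathode (higher E°), Cr³⁺/Cr²⁺ the anode: E°cell = +1.47 − (-0.40) = +1.87 V, n = 3.
Overall: Au³⁺(aq) + 3 Cr²⁺(aq) → Au(s) + 3 Cr³⁺(aq)
Q = [Cr³⁺]^3 / ([Au³⁺]·[Cr²⁺]^3); log Q = 7.841.
E = E° − (0.0592/n) log Q = +1.87 − (0.0592/3)(7.841) = +1.715 V.

+1.715 V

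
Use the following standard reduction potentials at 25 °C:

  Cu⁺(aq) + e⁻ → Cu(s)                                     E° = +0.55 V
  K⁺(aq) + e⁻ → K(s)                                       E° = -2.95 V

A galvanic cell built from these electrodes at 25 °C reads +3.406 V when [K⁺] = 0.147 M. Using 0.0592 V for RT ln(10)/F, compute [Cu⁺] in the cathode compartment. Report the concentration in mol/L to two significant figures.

0.0038 M

Cu⁺/Cu is the cathode, K⁺/K the anode: E°cell = +3.50 V, n = 1.
Overall reaction: Cu⁺(aq) + K(s) → Cu(s) + K⁺(aq); Q = [K⁺]^1/[Cu⁺]^1.
From E = E° − (0.0592/n) log Q: log Q = (E° − E)·n/0.0592 = (+3.50 − (+3.406))·1/0.0592 = 1.5878.
So 1·log[Cu⁺] = 1·log(0.147) − log Q = -0.8327 − (1.5878) = -2.4205; [Cu⁺] = 10^(-2.4205) ≈ 0.0038 M.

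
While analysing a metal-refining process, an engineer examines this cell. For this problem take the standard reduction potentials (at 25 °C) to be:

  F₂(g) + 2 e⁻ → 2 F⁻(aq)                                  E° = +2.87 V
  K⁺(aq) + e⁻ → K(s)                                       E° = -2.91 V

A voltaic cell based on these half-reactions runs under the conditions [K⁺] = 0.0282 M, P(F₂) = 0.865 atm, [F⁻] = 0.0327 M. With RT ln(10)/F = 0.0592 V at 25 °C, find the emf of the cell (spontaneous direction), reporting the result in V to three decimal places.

+5.958 V

F₂/F⁻ is the cathode (higher E°), K⁺/K the anode: E°cell = +2.87 − (-2.91) = +5.78 V, n = 2.
Overall: F₂(g) + 2 K(s) → 2 F⁻(aq) + 2 K⁺(aq)
Q = [F⁻]^2·[K⁺]^2 / (P(F₂)); log Q = -6.007.
E = E° − (0.0592/n) log Q = +5.78 − (0.0592/2)(-6.007) = +5.958 V.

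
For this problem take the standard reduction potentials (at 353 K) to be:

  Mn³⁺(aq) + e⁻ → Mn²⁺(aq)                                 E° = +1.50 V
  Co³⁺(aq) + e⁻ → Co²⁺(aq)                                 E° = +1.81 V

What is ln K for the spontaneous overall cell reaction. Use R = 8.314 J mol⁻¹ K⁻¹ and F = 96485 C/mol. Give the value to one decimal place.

Cathode: Co³⁺/Co²⁺; anode: Mn³⁺/Mn²⁺. E°cell = (+1.81) − (+1.50) = +0.31 V, with n = 1.
ΔG° = −nFE° = −RT ln K, so ln K = nFE°/(RT) = (1)(96485)(+0.31) / ((8.314)(353)) = 10.191.

10.2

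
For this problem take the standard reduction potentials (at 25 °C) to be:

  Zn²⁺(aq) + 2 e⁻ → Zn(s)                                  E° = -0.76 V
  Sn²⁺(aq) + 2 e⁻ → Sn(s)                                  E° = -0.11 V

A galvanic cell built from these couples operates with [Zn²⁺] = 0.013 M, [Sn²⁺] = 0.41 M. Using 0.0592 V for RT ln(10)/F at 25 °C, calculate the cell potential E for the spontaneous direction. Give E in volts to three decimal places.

Sn²⁺/Sn is the cathode (higher E°), Zn²⁺/Zn the anode: E°cell = -0.11 − (-0.76) = +0.65 V, n = 2.
Overall: Sn²⁺(aq) + Zn(s) → Sn(s) + Zn²⁺(aq)
Q = [Zn²⁺] / ([Sn²⁺]); log Q = -1.499.
E = E° − (0.0592/n) log Q = +0.65 − (0.0592/2)(-1.499) = +0.694 V.

+0.694 V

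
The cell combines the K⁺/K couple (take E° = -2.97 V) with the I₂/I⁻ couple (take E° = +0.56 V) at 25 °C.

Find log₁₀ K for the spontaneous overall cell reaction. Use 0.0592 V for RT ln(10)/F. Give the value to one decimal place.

Cathode: I₂/I⁻; anode: K⁺/K. E°cell = +3.53 V, n = 2.
log K = nE°cell / 0.0592 = (2)(+3.53) / 0.0592 = 119.3.

119.3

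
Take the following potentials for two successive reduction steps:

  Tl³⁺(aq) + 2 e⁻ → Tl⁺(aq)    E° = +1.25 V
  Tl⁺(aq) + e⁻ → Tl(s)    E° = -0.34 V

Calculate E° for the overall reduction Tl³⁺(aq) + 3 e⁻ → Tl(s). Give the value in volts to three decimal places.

Standard free energies of sequential steps add: ΔG°₃ = ΔG°₁ + ΔG°₂, so n₃E°₃ = n₁E°₁ + n₂E°₂.
E°₃ = (2×+1.25 + 1×-0.34) / 3 = (+2.160) / 3 = +0.720 V.

+0.720 V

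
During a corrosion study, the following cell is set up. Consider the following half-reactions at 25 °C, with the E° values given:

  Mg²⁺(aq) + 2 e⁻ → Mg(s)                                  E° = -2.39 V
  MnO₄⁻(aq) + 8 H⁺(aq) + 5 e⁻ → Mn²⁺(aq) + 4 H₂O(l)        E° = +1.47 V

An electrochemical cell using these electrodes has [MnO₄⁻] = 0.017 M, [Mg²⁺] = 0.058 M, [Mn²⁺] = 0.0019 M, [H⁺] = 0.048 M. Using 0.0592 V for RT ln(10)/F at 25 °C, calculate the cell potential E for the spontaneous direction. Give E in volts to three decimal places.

+3.783 V

MnO₄⁻/Mn²⁺ is the cathode (higher E°), Mg²⁺/Mg the anode: E°cell = +1.47 − (-2.39) = +3.86 V, n = 10.
Overall: 2 MnO₄⁻(aq) + 16 H⁺(aq) + 5 Mg(s) → 2 Mn²⁺(aq) + 8 H₂O(l) + 5 Mg²⁺(aq)
Q = [Mn²⁺]^2·[Mg²⁺]^5 / ([MnO₄⁻]^2·[H⁺]^16); log Q = 13.014.
E = E° − (0.0592/n) log Q = +3.86 − (0.0592/10)(13.014) = +3.783 V.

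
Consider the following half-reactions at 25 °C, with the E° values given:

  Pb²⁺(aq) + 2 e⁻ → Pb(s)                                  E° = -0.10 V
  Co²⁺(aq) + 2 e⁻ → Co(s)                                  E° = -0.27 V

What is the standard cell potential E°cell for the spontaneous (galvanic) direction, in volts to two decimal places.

+0.17 V

The Pb²⁺/Pb couple has the higher reduction potential, so it is the cathode; Co²⁺/Co is oxidised at the anode.
E°cell = E°(cathode) − E°(anode) = (-0.10) − (-0.27) = +0.17 V.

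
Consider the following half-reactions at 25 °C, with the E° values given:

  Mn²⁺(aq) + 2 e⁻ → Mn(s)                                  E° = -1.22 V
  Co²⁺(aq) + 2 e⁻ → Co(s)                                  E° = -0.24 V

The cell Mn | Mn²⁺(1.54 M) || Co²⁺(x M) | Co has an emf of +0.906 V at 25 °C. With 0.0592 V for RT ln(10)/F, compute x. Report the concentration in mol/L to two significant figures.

Co²⁺/Co is the cathode, Mn²⁺/Mn the anode: E°cell = +0.98 V, n = 2.
Overall reaction: Co²⁺(aq) + Mn(s) → Co(s) + Mn²⁺(aq); Q = [Mn²⁺]^1/[Co²⁺]^1.
From E = E° − (0.0592/n) log Q: log Q = (E° − E)·n/0.0592 = (+0.98 − (+0.906))·2/0.0592 = 2.5000.
So 1·log[Co²⁺] = 1·log(1.54) − log Q = 0.1875 − (2.5000) = -2.3125; [Co²⁺] = 10^(-2.3125) ≈ 0.0049 M.

0.0049 M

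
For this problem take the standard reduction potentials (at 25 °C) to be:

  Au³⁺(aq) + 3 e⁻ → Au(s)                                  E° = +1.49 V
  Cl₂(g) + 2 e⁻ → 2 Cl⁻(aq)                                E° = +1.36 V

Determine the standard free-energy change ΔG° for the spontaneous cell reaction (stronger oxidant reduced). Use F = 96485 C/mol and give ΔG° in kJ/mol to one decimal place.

-75.3 kJ/mol

Au³⁺/Au (E° = +1.49 V) is the cathode; Cl₂/Cl⁻ (E° = +1.36 V) is the anode, so E°cell = +0.13 V.
Balancing electrons gives n = 6 (lcm of 3 and 2).
ΔG° = −nFE° = −(6)(96485)(+0.13) = -75,258 J = -75.3 kJ/mol.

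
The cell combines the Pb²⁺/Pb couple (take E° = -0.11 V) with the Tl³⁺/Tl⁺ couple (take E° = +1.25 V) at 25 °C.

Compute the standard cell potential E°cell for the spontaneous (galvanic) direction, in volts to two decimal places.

The Tl³⁺/Tl⁺ couple has the higher reduction potential, so it is the cathode; Pb²⁺/Pb is oxidised at the anode.
E°cell = E°(cathode) − E°(anode) = (+1.25) − (-0.11) = +1.36 V.

+1.36 V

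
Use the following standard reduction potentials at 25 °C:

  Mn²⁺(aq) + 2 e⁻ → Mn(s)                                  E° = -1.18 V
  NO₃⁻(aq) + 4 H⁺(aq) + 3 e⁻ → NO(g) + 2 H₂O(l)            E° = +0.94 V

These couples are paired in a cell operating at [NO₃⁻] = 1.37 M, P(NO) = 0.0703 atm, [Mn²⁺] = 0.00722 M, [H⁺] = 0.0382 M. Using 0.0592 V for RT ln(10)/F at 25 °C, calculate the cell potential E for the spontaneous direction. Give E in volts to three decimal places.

NO₃⁻/NO is the cathode (higher E°), Mn²⁺/Mn the anode: E°cell = +0.94 − (-1.18) = +2.12 V, n = 6.
Overall: 2 NO₃⁻(aq) + 8 H⁺(aq) + 3 Mn(s) → 2 NO(g) + 4 H₂O(l) + 3 Mn²⁺(aq)
Q = P(NO)^2·[Mn²⁺]^3 / ([NO₃⁻]^2·[H⁺]^8); log Q = 2.340.
E = E° − (0.0592/n) log Q = +2.12 − (0.0592/6)(2.340) = +2.097 V.

+2.097 V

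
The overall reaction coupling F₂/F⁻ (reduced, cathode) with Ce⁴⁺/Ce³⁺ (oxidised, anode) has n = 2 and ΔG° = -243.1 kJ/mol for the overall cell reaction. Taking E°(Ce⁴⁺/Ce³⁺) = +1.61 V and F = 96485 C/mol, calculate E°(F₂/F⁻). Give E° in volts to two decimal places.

+2.87 V

E°cell = −ΔG°/(nF) = −(-243.1×10³)/((2)(96485)) = +1.260 V.
Since F₂/F⁻ is the cathode and Ce⁴⁺/Ce³⁺ the anode, E°cell = E°(F₂/F⁻) − E°(Ce⁴⁺/Ce³⁺).
So E°(F₂/F⁻) = E°cell + E°(Ce⁴⁺/Ce³⁺) = +1.260 + (+1.61) = +2.87 V.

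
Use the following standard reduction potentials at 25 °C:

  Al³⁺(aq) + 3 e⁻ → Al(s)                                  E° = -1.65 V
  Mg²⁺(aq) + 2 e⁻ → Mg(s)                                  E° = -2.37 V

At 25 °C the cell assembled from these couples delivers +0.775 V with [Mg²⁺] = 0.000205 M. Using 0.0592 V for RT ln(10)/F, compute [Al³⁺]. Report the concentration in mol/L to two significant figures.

Al³⁺/Al is the cathode, Mg²⁺/Mg the anode: E°cell = +0.72 V, n = 6.
Overall reaction: 2 Al³⁺(aq) + 3 Mg(s) → 2 Al(s) + 3 Mg²⁺(aq); Q = [Mg²⁺]^3/[Al³⁺]^2.
From E = E° − (0.0592/n) log Q: log Q = (E° − E)·n/0.0592 = (+0.72 − (+0.775))·6/0.0592 = -5.5743.
So 2·log[Al³⁺] = 3·log(0.000205) − log Q = -11.0647 − (-5.5743) = -5.4904; log[Al³⁺] = -5.4904 / 2 = -2.7452; [Al³⁺] = 10^(-2.7452) ≈ 0.0018 M.

0.0018 M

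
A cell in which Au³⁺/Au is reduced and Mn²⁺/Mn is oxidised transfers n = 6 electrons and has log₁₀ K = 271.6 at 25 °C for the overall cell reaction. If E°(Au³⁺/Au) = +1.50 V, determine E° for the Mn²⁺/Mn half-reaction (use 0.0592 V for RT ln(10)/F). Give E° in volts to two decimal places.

-1.18 V

E°cell = (0.0592/n)·log K = (0.0592/6)(271.6) = +2.680 V.
Since Au³⁺/Au is the cathode and Mn²⁺/Mn the anode, E°cell = E°(Au³⁺/Au) − E°(Mn²⁺/Mn).
So E°(Mn²⁺/Mn) = E°(Au³⁺/Au) − E°cell = (+1.50) − (+2.680) = -1.18 V.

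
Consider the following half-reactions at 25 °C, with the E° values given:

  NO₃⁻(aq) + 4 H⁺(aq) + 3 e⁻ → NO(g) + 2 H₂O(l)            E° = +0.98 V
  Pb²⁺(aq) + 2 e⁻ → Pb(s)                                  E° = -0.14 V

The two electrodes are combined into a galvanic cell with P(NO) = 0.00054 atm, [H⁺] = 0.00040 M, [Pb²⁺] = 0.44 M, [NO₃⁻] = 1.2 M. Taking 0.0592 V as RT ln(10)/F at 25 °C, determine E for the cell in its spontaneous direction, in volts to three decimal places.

+0.928 V

NO₃⁻/NO is the cathode (higher E°), Pb²⁺/Pb the anode: E°cell = +0.98 − (-0.14) = +1.12 V, n = 6.
Overall: 2 NO₃⁻(aq) + 8 H⁺(aq) + 3 Pb(s) → 2 NO(g) + 4 H₂O(l) + 3 Pb²⁺(aq)
Q = P(NO)^2·[Pb²⁺]^3 / ([NO₃⁻]^2·[H⁺]^8); log Q = 19.420.
E = E° − (0.0592/n) log Q = +1.12 − (0.0592/6)(19.420) = +0.928 V.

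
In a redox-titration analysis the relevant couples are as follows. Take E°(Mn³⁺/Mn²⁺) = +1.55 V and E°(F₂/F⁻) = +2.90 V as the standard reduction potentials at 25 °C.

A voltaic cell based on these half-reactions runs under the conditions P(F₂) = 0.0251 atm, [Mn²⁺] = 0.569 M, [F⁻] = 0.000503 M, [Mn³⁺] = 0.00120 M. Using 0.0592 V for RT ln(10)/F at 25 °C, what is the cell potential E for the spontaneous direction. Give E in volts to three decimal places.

+1.656 V

F₂/F⁻ is the cathode (higher E°), Mn³⁺/Mn²⁺ the anode: E°cell = +2.90 − (+1.55) = +1.35 V, n = 2.
Overall: F₂(g) + 2 Mn²⁺(aq) → 2 F⁻(aq) + 2 Mn³⁺(aq)
Q = [F⁻]^2·[Mn³⁺]^2 / (P(F₂)·[Mn²⁺]^2); log Q = -10.348.
E = E° − (0.0592/n) log Q = +1.35 − (0.0592/2)(-10.348) = +1.656 V.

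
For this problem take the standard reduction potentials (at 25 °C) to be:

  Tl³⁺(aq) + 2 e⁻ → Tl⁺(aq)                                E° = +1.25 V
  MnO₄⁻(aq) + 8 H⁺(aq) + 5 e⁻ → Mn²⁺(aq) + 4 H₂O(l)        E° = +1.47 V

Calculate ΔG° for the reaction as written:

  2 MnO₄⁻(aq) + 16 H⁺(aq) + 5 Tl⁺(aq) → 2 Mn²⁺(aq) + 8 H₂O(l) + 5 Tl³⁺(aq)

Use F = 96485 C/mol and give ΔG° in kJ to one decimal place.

-212.3 kJ

As written, MnO₄⁻/Mn²⁺ is reduced (cathode) and Tl³⁺/Tl⁺ is oxidised (anode), so E°cell = (+1.47) − (+1.25) = +0.22 V.
Balancing electrons gives n = 10.
ΔG° = −nFE° = −(10)(96485)(+0.22) = -212,267 J = -212.3 kJ.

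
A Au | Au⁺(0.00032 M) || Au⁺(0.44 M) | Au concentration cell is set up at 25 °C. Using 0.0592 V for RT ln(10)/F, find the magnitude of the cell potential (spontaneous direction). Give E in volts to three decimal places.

For a concentration cell E°cell = 0. The 0.44 M side is the cathode (reduction is favoured where [Au⁺] is higher).
With n = 1, E = −(0.0592/1) log([Au⁺]ₐₙ/[Au⁺]꜀ₐₜ) = −(0.0592/1) log(0.00032/0.44) = −(0.0592/1)(-3.138) = +0.186 V.

+0.186 V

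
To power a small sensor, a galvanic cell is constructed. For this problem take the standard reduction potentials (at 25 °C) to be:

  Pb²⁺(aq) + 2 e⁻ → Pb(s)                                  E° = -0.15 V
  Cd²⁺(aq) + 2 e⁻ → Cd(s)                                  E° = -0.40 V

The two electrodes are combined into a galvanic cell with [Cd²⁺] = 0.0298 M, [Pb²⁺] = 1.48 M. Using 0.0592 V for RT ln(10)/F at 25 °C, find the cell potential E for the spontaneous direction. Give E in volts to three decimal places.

Pb²⁺/Pb is the cathode (higher E°), Cd²⁺/Cd the anode: E°cell = -0.15 − (-0.40) = +0.25 V, n = 2.
Overall: Pb²⁺(aq) + Cd(s) → Pb(s) + Cd²⁺(aq)
Q = [Cd²⁺] / ([Pb²⁺]); log Q = -1.696.
E = E° − (0.0592/n) log Q = +0.25 − (0.0592/2)(-1.696) = +0.300 V.

+0.300 V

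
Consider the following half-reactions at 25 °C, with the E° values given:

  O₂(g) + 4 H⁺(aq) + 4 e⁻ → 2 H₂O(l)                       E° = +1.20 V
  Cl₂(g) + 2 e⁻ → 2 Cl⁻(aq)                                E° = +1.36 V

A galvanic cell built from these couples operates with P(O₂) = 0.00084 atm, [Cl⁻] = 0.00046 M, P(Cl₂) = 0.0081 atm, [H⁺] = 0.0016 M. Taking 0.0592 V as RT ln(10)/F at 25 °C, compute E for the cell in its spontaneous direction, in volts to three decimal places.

+0.507 V

Cl₂/Cl⁻ is the cathode (higher E°), O₂/H₂O the anode: E°cell = +1.36 − (+1.20) = +0.16 V, n = 4.
Overall: 2 Cl₂(g) + 2 H₂O(l) → 4 Cl⁻(aq) + O₂(g) + 4 H⁺(aq)
Q = [Cl⁻]^4·P(O₂)·[H⁺]^4 / (P(Cl₂)^2); log Q = -23.425.
E = E° − (0.0592/n) log Q = +0.16 − (0.0592/4)(-23.425) = +0.507 V.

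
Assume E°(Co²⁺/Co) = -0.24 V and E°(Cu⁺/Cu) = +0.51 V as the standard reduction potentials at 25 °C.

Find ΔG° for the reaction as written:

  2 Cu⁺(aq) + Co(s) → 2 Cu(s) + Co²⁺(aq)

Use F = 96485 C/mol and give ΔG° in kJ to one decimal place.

-144.7 kJ

As written, Cu⁺/Cu is reduced (cathode) and Co²⁺/Co is oxidised (anode), so E°cell = (+0.51) − (-0.24) = +0.75 V.
Balancing electrons gives n = 2.
ΔG° = −nFE° = −(2)(96485)(+0.75) = -144,728 J = -144.7 kJ.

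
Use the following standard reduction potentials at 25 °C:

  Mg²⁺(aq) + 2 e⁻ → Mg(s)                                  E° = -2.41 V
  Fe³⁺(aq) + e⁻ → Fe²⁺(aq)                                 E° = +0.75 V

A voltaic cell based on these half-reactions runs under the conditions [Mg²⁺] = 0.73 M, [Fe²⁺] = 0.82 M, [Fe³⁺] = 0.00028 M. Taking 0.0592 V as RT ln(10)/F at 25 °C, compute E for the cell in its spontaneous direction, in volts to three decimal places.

Fe³⁺/Fe²⁺ is the cathode (higher E°), Mg²⁺/Mg the anode: E°cell = +0.75 − (-2.41) = +3.16 V, n = 2.
Overall: 2 Fe³⁺(aq) + Mg(s) → 2 Fe²⁺(aq) + Mg²⁺(aq)
Q = [Fe²⁺]^2·[Mg²⁺] / ([Fe³⁺]^2); log Q = 6.797.
E = E° − (0.0592/n) log Q = +3.16 − (0.0592/2)(6.797) = +2.959 V.

+2.959 V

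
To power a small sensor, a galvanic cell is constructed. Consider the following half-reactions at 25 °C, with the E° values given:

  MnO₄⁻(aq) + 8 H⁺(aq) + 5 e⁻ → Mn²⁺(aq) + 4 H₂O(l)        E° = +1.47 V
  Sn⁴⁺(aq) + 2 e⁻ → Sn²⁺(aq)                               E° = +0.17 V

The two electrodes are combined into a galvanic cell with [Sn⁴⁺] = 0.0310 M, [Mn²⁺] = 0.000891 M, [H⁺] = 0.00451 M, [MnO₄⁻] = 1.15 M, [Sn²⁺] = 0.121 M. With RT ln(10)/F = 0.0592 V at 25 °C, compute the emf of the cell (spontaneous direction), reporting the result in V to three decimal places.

MnO₄⁻/Mn²⁺ is the cathode (higher E°), Sn⁴⁺/Sn²⁺ the anode: E°cell = +1.47 − (+0.17) = +1.30 V, n = 10.
Overall: 2 MnO₄⁻(aq) + 16 H⁺(aq) + 5 Sn²⁺(aq) → 2 Mn²⁺(aq) + 8 H₂O(l) + 5 Sn⁴⁺(aq)
Q = [Mn²⁺]^2·[Sn⁴⁺]^5 / ([MnO₄⁻]^2·[H⁺]^16·[Sn²⁺]^5); log Q = 28.354.
E = E° − (0.0592/n) log Q = +1.30 − (0.0592/10)(28.354) = +1.132 V.

+1.132 V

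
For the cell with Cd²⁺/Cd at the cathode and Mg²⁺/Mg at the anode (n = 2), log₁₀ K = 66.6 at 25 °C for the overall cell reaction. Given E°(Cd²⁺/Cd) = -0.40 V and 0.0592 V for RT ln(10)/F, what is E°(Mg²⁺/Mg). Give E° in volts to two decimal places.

E°cell = (0.0592/n)·log K = (0.0592/2)(66.6) = +1.971 V.
Since Cd²⁺/Cd is the cathode and Mg²⁺/Mg the anode, E°cell = E°(Cd²⁺/Cd) − E°(Mg²⁺/Mg).
So E°(Mg²⁺/Mg) = E°(Cd²⁺/Cd) − E°cell = (-0.40) − (+1.971) = -2.37 V.

-2.37 V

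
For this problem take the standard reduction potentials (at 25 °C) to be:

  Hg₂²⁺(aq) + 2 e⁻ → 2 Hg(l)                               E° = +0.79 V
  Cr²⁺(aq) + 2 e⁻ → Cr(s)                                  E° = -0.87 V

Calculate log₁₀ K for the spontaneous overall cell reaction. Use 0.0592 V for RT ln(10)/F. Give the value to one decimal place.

Cathode: Hg₂²⁺/Hg; anode: Cr²⁺/Cr. E°cell = +1.66 V, n = 2.
log K = nE°cell / 0.0592 = (2)(+1.66) / 0.0592 = 56.1.

56.1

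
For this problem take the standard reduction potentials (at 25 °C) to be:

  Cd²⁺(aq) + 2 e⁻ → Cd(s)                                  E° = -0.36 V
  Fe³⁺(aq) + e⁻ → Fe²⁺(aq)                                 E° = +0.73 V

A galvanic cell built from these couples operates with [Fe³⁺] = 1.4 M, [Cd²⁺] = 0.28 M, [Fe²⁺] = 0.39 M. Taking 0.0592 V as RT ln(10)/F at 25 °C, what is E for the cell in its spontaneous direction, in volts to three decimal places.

Fe³⁺/Fe²⁺ is the cathode (higher E°), Cd²⁺/Cd the anode: E°cell = +0.73 − (-0.36) = +1.09 V, n = 2.
Overall: 2 Fe³⁺(aq) + Cd(s) → 2 Fe²⁺(aq) + Cd²⁺(aq)
Q = [Fe²⁺]^2·[Cd²⁺] / ([Fe³⁺]^2); log Q = -1.663.
E = E° − (0.0592/n) log Q = +1.09 − (0.0592/2)(-1.663) = +1.139 V.

+1.139 V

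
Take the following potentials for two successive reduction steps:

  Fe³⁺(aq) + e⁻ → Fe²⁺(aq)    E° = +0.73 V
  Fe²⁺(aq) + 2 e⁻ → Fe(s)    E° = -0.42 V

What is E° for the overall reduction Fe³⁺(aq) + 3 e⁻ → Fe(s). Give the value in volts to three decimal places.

-0.037 V

Since ΔG° = −nFE° is additive over sequential reductions, n₃E°₃ = n₁E°₁ + n₂E°₂.
E°₃ = (1×+0.73 + 2×-0.42) / 3 = (-0.110) / 3 = -0.037 V.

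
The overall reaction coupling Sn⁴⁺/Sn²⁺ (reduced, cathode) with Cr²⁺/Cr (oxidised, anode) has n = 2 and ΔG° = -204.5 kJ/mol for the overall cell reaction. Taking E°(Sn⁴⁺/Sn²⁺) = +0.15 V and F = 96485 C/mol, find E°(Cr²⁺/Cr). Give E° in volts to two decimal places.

-0.91 V

E°cell = −ΔG°/(nF) = −(-204.5×10³)/((2)(96485)) = +1.060 V.
Since Sn⁴⁺/Sn²⁺ is the cathode and Cr²⁺/Cr the anode, E°cell = E°(Sn⁴⁺/Sn²⁺) − E°(Cr²⁺/Cr).
So E°(Cr²⁺/Cr) = E°(Sn⁴⁺/Sn²⁺) − E°cell = (+0.15) − (+1.060) = -0.91 V.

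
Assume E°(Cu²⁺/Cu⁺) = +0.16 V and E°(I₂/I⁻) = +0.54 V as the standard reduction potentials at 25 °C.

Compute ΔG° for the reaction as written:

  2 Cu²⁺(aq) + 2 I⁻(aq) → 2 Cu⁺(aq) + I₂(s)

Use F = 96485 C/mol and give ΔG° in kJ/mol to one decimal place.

+73.3 kJ/mol

As written, Cu²⁺/Cu⁺ is reduced (cathode) and I₂/I⁻ is oxidised (anode), so E°cell = (+0.16) − (+0.54) = -0.38 V.
Balancing electrons gives n = 2.
ΔG° = −nFE° = −(2)(96485)(-0.38) = 73,329 J = +73.3 kJ/mol.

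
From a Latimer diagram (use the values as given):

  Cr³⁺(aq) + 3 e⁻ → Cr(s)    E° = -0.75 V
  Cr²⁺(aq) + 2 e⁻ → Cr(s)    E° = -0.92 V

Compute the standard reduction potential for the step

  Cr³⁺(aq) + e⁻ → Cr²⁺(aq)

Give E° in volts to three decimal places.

Sequential free energies add, so n₃E°₃ = n₁E°₁ + n₂E°₂.
With n₃ = 3, and the known step contributing 2×(-0.92) V, the unknown satisfies 1·E° = 3×(-0.75) − 2×(-0.92) = -0.410.
E° = -0.410 / 1 = -0.410 V.

-0.410 V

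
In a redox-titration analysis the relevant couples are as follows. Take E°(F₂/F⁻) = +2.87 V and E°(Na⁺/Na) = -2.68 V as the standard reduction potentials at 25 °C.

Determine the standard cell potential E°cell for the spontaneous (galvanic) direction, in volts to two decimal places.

The F₂/F⁻ couple has the higher reduction potential, so it is the cathode; Na⁺/Na is oxidised at the anode.
E°cell = E°(cathode) − E°(anode) = (+2.87) − (-2.68) = +5.55 V.
Since E°cell > 0, the reaction is spontaneous under standard conditions.

+5.55 V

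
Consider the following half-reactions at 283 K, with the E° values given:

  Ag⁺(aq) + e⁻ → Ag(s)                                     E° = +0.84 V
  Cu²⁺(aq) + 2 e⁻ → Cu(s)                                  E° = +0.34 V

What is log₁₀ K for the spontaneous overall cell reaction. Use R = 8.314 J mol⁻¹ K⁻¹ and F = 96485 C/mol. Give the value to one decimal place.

17.8

Cathode: Ag⁺/Ag; anode: Cu²⁺/Cu. E°cell = (+0.84) − (+0.34) = +0.50 V, with n = 2.
ΔG° = −nFE° = −RT ln K, so ln K = nFE°/(RT) = (2)(96485)(+0.50) / ((8.314)(283)) = 41.008.
log₁₀ K = 41.008 / ln 10 = 17.8.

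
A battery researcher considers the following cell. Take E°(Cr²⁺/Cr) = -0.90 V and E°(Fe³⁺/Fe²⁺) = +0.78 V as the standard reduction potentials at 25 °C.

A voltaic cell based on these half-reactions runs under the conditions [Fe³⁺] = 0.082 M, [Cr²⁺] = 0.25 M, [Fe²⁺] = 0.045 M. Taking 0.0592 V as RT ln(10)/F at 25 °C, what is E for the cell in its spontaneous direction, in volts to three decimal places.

Fe³⁺/Fe²⁺ is the cathode (higher E°), Cr²⁺/Cr the anode: E°cell = +0.78 − (-0.90) = +1.68 V, n = 2.
Overall: 2 Fe³⁺(aq) + Cr(s) → 2 Fe²⁺(aq) + Cr²⁺(aq)
Q = [Fe²⁺]^2·[Cr²⁺] / ([Fe³⁺]^2); log Q = -1.123.
E = E° − (0.0592/n) log Q = +1.68 − (0.0592/2)(-1.123) = +1.713 V.

+1.713 V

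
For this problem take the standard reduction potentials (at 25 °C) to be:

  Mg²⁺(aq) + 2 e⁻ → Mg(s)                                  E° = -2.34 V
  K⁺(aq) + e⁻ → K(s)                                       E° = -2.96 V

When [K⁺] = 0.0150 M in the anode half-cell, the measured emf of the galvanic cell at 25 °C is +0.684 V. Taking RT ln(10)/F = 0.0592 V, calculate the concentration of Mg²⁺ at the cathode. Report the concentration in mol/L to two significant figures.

0.033 M

Mg²⁺/Mg is the cathode, K⁺/K the anode: E°cell = +0.62 V, n = 2.
Overall reaction: Mg²⁺(aq) + 2 K(s) → Mg(s) + 2 K⁺(aq); Q = [K⁺]^2/[Mg²⁺]^1.
From E = E° − (0.0592/n) log Q: log Q = (E° − E)·n/0.0592 = (+0.62 − (+0.684))·2/0.0592 = -2.1622.
So 1·log[Mg²⁺] = 2·log(0.015) − log Q = -3.6478 − (-2.1622) = -1.4856; [Mg²⁺] = 10^(-1.4856) ≈ 0.033 M.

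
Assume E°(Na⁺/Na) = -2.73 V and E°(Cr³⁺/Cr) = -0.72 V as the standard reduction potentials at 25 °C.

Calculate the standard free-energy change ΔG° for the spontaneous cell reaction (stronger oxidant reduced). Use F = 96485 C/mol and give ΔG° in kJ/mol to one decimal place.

Cr³⁺/Cr (E° = -0.72 V) is the cathode; Na⁺/Na (E° = -2.73 V) is the anode, so E°cell = +2.01 V.
Balancing electrons gives n = 3 (lcm of 3 and 1).
ΔG° = −nFE° = −(3)(96485)(+2.01) = -581,805 J = -581.8 kJ/mol.

-581.8 kJ/mol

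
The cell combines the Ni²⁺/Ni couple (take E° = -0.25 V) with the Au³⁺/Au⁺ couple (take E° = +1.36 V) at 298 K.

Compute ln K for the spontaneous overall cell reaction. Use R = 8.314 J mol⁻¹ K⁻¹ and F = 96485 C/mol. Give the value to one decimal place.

Cathode: Au³⁺/Au⁺; anode: Ni²⁺/Ni. E°cell = (+1.36) − (-0.25) = +1.61 V, with n = 2.
ΔG° = −nFE° = −RT ln K, so ln K = nFE°/(RT) = (2)(96485)(+1.61) / ((8.314)(298)) = 125.398.

125.4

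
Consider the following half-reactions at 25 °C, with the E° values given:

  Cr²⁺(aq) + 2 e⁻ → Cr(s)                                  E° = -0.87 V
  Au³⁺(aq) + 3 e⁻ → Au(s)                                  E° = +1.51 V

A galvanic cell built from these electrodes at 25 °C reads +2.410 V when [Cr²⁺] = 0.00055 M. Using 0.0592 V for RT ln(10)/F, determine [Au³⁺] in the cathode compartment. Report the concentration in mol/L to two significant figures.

Au³⁺/Au is the cathode, Cr²⁺/Cr the anode: E°cell = +2.38 V, n = 6.
Overall reaction: 2 Au³⁺(aq) + 3 Cr(s) → 2 Au(s) + 3 Cr²⁺(aq); Q = [Cr²⁺]^3/[Au³⁺]^2.
From E = E° − (0.0592/n) log Q: log Q = (E° − E)·n/0.0592 = (+2.38 − (+2.410))·6/0.0592 = -3.0405.
So 2·log[Au³⁺] = 3·log(0.00055) − log Q = -9.7789 − (-3.0405) = -6.7384; log[Au³⁺] = -6.7384 / 2 = -3.3692; [Au³⁺] = 10^(-3.3692) ≈ 0.00043 M.

0.00043 M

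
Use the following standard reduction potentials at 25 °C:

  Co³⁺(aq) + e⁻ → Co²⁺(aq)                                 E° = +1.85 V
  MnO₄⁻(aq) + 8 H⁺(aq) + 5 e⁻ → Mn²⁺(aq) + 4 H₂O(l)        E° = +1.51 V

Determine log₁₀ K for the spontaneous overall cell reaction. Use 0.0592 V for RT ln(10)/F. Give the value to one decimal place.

Cathode: Co³⁺/Co²⁺; anode: MnO₄⁻/Mn²⁺. E°cell = +0.34 V, n = 5.
log K = nE°cell / 0.0592 = (5)(+0.34) / 0.0592 = 28.7.

28.7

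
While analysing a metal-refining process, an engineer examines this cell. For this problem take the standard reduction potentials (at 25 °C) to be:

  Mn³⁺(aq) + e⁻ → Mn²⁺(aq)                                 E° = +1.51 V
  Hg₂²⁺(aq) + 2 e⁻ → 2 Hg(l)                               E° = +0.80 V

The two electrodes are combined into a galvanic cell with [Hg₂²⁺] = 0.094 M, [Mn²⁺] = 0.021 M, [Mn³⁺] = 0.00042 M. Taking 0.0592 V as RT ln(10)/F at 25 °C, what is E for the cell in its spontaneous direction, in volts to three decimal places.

+0.640 V

Mn³⁺/Mn²⁺ is the cathode (higher E°), Hg₂²⁺/Hg the anode: E°cell = +1.51 − (+0.80) = +0.71 V, n = 2.
Overall: 2 Mn³⁺(aq) + 2 Hg(l) → 2 Mn²⁺(aq) + Hg₂²⁺(aq)
Q = [Mn²⁺]^2·[Hg₂²⁺] / ([Mn³⁺]^2); log Q = 2.371.
E = E° − (0.0592/n) log Q = +0.71 − (0.0592/2)(2.371) = +0.640 V.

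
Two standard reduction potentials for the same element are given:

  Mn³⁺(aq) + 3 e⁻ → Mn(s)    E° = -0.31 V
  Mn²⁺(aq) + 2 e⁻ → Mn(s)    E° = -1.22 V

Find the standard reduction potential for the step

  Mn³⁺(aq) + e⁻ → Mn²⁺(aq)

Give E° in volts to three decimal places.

Sequential free energies add, so n₃E°₃ = n₁E°₁ + n₂E°₂.
With n₃ = 3, and the known step contributing 2×(-1.22) V, the unknown satisfies 1·E° = 3×(-0.31) − 2×(-1.22) = +1.510.
E° = +1.510 / 1 = +1.510 V.

+1.510 V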